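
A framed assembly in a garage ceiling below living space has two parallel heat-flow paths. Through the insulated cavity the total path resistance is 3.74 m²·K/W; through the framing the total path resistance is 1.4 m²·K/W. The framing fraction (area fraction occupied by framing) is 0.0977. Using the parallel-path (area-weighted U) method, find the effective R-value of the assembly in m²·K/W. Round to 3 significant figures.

3.21 m²·K/W

U_eff = 0.9023/3.74 + 0.0977/1.4 = 0.2413 + 0.06979 = 0.311
R_eff = 1/U_eff = 3.215 m²·K/W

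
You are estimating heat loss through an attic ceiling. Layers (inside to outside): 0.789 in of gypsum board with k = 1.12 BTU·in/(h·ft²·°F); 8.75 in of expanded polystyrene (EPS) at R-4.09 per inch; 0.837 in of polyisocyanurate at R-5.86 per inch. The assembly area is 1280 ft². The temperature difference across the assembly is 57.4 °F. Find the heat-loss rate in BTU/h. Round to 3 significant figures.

1770 BTU/h

0.789/1.12 = 0.7045
8.75 × 4.09 = 35.79
0.837 × 5.86 = 4.905
R_total = 0.7045 + 35.79 + 4.905 = 41.4 ft²·°F·h/BTU
Q = A·ΔT/R = 1280 × 57.4 / 41.4 = 1775 BTU/h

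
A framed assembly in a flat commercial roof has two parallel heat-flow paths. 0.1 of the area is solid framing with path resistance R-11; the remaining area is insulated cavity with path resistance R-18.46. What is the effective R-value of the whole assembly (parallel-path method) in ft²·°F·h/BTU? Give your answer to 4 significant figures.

17.29 ft²·°F·h/BTU

U_eff = 0.9/18.46 + 0.1/11 = 0.048754 + 0.0090909 = 0.057845
R_eff = 1/U_eff = 17.288 ft²·°F·h/BTU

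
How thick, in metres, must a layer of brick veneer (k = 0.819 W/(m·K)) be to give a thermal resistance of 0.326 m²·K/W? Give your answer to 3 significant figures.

0.267 m

L = R·k = 0.326 × 0.819 = 0.267 m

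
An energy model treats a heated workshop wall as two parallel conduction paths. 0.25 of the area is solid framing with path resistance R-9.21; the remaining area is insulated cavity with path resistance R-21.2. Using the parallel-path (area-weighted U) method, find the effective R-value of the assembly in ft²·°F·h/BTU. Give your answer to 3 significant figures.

16.0 ft²·°F·h/BTU

U_eff = 0.75/21.2 + 0.25/9.21 = 0.03538 + 0.02714 = 0.06252
R_eff = 1/U_eff = 15.99 ft²·°F·h/BTU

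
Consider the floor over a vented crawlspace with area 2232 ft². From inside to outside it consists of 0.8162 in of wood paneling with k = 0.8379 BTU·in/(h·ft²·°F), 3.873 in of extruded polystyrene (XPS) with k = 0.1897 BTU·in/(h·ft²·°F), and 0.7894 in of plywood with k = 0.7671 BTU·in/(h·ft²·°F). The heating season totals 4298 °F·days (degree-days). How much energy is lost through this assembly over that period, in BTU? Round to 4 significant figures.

10270000 BTU

0.8162/0.8379 = 0.9741
3.873/0.1897 = 20.416
0.7894/0.7671 = 1.0291
R_total = 0.9741 + 20.416 + 1.0291 = 22.42 ft²·°F·h/BTU
E = A × HDD × 24 / R = 2232 × 4298 × 24 / 22.42 = 10269000 BTU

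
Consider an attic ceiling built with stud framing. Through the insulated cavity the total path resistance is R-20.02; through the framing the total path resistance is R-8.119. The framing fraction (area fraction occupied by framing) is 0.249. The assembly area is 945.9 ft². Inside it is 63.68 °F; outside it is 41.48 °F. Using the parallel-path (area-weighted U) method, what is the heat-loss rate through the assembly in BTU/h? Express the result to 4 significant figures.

U_eff = 0.751/20.02 + 0.249/8.119 = 0.037512 + 0.030669 = 0.068181
R_eff = 1/U_eff = 14.667 ft²·°F·h/BTU
Q = 945.9 × (63.68 − 41.48) / 14.667 = 1431.7 BTU/h

1432 BTU/h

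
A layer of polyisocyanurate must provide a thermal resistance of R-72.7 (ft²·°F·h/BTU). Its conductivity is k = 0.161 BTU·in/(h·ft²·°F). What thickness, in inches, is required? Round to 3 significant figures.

11.7 in

L = R × k = 72.7 × 0.161 = 11.7 in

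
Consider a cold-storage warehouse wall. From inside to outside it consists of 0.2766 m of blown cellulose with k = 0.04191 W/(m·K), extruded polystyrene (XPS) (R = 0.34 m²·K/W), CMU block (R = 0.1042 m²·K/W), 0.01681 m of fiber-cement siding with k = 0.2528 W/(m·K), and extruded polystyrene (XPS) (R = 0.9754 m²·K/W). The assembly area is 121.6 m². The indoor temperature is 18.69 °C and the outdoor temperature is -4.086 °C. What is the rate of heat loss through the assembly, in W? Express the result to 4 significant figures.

342.5 W

0.2766/0.04191 = 6.5999
0.01681/0.2528 = 0.066495
R_total = 6.5999 + 0.34 + 0.1042 + 0.066495 + 0.9754 = 8.086 m²·K/W
Q = A·ΔT/R = 121.6 × (18.69 − (-4.086)) / 8.086 = 342.52 W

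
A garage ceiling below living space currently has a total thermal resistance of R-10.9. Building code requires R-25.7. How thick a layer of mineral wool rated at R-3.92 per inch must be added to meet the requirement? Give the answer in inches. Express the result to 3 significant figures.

ΔR = 25.7 − 10.9 = 14.8 ft²·°F·h/BTU
L = ΔR / (R/in) = 14.8/3.92 = 3.776 in

3.78 in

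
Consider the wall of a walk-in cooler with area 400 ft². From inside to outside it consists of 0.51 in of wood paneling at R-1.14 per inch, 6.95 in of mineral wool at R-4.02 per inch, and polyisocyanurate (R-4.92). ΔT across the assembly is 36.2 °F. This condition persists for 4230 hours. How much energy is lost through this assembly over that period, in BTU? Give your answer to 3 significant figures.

1830000 BTU

0.51 × 1.14 = 0.5814
6.95 × 4.02 = 27.94
R_total = 0.5814 + 27.94 + 4.92 = 33.44 ft²·°F·h/BTU
Q = 400 × 36.2 / 33.44 = 433 BTU/h
E = 433 × 4230 = 1832000 BTU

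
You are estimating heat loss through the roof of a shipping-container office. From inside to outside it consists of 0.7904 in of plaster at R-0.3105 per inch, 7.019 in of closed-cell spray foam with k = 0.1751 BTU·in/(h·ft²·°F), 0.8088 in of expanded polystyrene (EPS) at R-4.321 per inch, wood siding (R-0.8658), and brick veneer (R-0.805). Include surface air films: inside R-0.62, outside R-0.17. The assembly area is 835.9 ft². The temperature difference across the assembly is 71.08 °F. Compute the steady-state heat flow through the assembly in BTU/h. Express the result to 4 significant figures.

1284 BTU/h

0.7904 × 0.3105 = 0.24542
7.019/0.1751 = 40.086
0.8088 × 4.321 = 3.4948
R_total = 0.62 + 0.24542 + 40.086 + 3.4948 + 0.8658 + 0.805 + 0.17 = 46.287 ft²·°F·h/BTU
Q = A·ΔT/R = 835.9 × 71.08 / 46.287 = 1283.6 BTU/h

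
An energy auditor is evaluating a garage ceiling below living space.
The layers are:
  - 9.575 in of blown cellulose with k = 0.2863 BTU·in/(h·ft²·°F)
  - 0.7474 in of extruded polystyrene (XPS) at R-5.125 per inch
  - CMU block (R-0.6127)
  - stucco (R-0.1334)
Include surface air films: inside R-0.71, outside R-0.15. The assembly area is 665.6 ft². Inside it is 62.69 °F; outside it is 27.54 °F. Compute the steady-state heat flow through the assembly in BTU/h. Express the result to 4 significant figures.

9.575/0.2863 = 33.444
0.7474 × 5.125 = 3.8304
R_total = 0.71 + 33.444 + 3.8304 + 0.6127 + 0.1334 + 0.15 = 38.88 ft²·°F·h/BTU
Q = A·ΔT/R = 665.6 × (62.69 − 27.54) / 38.88 = 601.74 BTU/h

601.7 BTU/h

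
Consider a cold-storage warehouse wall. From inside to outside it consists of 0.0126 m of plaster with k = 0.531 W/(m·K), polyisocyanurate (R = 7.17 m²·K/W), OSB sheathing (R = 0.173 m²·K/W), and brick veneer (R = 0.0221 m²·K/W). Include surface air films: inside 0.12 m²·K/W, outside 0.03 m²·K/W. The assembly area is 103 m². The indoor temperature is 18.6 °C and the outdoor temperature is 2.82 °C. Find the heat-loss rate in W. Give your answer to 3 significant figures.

0.0126/0.531 = 0.02373
R_total = 0.12 + 0.02373 + 7.17 + 0.173 + 0.0221 + 0.03 = 7.539 m²·K/W
Q = A·ΔT/R = 103 × (18.6 − 2.82) / 7.539 = 215.6 W

216 W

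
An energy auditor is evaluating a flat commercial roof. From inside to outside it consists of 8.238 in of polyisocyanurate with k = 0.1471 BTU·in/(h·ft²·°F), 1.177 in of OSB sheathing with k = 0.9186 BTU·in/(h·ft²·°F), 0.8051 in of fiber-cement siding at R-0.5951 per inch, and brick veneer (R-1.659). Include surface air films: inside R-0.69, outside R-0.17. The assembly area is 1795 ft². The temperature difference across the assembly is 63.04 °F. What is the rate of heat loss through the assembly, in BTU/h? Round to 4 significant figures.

8.238/0.1471 = 56.003
1.177/0.9186 = 1.2813
0.8051 × 0.5951 = 0.47912
R_total = 0.69 + 56.003 + 1.2813 + 0.47912 + 1.659 + 0.17 = 60.282 ft²·°F·h/BTU
Q = A·ΔT/R = 1795 × 63.04 / 60.282 = 1877.1 BTU/h

1877 BTU/h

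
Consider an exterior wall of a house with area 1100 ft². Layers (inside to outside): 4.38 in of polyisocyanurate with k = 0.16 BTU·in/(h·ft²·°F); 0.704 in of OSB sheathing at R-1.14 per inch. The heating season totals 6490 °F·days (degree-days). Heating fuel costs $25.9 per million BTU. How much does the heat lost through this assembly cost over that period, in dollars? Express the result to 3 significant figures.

4.38/0.16 = 27.38
0.704 × 1.14 = 0.8026
R_total = 27.38 + 0.8026 = 28.18 ft²·°F·h/BTU
E = A × HDD × 24 / R = 1100 × 6490 × 24 / 28.18 = 6081000 BTU
Cost = 6081000/10⁶ × 25.9 = $157.5

157 dollars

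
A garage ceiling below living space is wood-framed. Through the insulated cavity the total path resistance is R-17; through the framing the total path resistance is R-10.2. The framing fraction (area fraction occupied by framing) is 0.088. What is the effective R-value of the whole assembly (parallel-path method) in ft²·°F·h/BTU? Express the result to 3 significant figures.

U_eff = 0.912/17 + 0.088/10.2 = 0.05365 + 0.008627 = 0.06227
R_eff = 1/U_eff = 16.06 ft²·°F·h/BTU

16.1 ft²·°F·h/BTU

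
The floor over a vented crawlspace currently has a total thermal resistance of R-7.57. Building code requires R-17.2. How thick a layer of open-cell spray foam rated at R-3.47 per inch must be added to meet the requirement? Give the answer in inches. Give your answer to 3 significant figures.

2.78 in

ΔR = 17.2 − 7.57 = 9.63 ft²·°F·h/BTU
L = ΔR / (R/in) = 9.63/3.47 = 2.775 in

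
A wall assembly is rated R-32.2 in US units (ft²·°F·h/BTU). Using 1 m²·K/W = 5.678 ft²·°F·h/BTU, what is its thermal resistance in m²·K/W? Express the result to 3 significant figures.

5.67 m²·K/W

R_SI = 32.2/5.678 = 5.671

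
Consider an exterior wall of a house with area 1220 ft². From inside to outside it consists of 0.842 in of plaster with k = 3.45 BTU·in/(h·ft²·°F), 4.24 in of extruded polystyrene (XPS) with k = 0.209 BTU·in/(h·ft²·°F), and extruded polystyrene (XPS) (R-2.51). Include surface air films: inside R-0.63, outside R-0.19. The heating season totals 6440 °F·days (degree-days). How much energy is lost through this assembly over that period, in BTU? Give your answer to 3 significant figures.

0.842/3.45 = 0.2441
4.24/0.209 = 20.29
R_total = 0.63 + 0.2441 + 20.29 + 2.51 + 0.19 = 23.86 ft²·°F·h/BTU
E = A × HDD × 24 / R = 1220 × 6440 × 24 / 23.86 = 7903000 BTU

7900000 BTU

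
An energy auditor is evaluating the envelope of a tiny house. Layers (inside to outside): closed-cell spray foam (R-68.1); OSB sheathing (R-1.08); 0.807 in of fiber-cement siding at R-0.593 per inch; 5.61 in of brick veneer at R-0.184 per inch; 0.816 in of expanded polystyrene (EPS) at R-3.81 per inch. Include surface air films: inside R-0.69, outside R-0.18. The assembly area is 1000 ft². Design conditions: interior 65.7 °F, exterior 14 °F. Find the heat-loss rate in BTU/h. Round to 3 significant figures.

0.807 × 0.593 = 0.4786
5.61 × 0.184 = 1.032
0.816 × 3.81 = 3.109
R_total = 0.69 + 68.1 + 1.08 + 0.4786 + 1.032 + 3.109 + 0.18 = 74.67 ft²·°F·h/BTU
Q = A·ΔT/R = 1000 × (65.7 − 14) / 74.67 = 692.4 BTU/h

692 BTU/h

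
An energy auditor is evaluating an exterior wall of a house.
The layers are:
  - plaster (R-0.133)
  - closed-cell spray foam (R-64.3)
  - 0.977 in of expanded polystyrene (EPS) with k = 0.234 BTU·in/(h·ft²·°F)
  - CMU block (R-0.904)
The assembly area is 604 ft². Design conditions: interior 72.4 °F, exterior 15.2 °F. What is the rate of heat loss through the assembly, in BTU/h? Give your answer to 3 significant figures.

497 BTU/h

0.977/0.234 = 4.175
R_total = 0.133 + 64.3 + 4.175 + 0.904 = 69.51 ft²·°F·h/BTU
Q = A·ΔT/R = 604 × (72.4 − 15.2) / 69.51 = 497 BTU/h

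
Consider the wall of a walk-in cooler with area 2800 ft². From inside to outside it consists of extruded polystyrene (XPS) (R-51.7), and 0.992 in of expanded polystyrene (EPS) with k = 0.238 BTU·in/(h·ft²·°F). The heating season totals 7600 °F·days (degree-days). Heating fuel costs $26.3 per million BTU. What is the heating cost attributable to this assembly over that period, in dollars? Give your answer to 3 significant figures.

0.992/0.238 = 4.168
R_total = 51.7 + 4.168 = 55.87 ft²·°F·h/BTU
E = A × HDD × 24 / R = 2800 × 7600 × 24 / 55.87 = 9142000 BTU
Cost = 9142000/10⁶ × 26.3 = $240.4

240 dollars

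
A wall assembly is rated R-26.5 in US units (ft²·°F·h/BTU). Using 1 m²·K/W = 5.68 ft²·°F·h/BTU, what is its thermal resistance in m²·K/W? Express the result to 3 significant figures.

4.67 m²·K/W

R_SI = 26.5/5.68 = 4.665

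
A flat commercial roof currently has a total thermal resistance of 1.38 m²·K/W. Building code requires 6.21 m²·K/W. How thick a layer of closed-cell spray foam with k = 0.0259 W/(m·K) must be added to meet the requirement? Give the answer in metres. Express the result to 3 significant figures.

ΔR = 6.21 − 1.38 = 4.83 m²·K/W
L = ΔR × k = 4.83 × 0.0259 = 0.1251 m

0.125 m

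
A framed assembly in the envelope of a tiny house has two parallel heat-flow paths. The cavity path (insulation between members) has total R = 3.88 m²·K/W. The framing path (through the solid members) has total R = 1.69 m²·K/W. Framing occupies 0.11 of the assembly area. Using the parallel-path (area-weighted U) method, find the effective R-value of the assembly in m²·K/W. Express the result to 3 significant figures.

3.40 m²·K/W

U_eff = 0.89/3.88 + 0.11/1.69 = 0.2294 + 0.06509 = 0.2945
R_eff = 1/U_eff = 3.396 m²·K/W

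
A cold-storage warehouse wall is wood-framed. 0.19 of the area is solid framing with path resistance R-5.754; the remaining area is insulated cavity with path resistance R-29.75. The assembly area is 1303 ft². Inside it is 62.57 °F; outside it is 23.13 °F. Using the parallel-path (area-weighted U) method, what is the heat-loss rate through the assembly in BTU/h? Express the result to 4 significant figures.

U_eff = 0.81/29.75 + 0.19/5.754 = 0.027227 + 0.033021 = 0.060247
R_eff = 1/U_eff = 16.598 ft²·°F·h/BTU
Q = 1303 × (62.57 − 23.13) / 16.598 = 3096.1 BTU/h

3096 BTU/h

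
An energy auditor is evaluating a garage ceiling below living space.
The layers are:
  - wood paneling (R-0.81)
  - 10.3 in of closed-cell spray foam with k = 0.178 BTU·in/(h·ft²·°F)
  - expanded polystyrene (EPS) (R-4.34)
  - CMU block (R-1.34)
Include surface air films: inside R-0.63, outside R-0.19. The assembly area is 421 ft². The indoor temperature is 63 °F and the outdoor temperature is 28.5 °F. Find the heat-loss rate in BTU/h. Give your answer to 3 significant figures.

10.3/0.178 = 57.87
R_total = 0.63 + 0.81 + 57.87 + 4.34 + 1.34 + 0.19 = 65.18 ft²·°F·h/BTU
Q = A·ΔT/R = 421 × (63 − 28.5) / 65.18 = 222.9 BTU/h

223 BTU/h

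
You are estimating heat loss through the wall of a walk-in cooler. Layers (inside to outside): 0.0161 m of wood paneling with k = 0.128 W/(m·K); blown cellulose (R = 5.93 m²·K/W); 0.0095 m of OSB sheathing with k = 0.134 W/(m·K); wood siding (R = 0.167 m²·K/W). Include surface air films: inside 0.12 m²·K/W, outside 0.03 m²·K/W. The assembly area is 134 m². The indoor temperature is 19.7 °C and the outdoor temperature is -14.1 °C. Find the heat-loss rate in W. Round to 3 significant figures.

0.0161/0.128 = 0.1258
0.0095/0.134 = 0.0709
R_total = 0.12 + 0.1258 + 5.93 + 0.0709 + 0.167 + 0.03 = 6.444 m²·K/W
Q = A·ΔT/R = 134 × (19.7 − (-14.1)) / 6.444 = 702.9 W

703 W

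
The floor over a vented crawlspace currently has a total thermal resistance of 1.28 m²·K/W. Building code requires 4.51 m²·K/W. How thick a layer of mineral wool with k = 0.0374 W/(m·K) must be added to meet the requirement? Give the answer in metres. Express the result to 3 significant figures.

0.121 m

ΔR = 4.51 − 1.28 = 3.23 m²·K/W
L = ΔR × k = 3.23 × 0.0374 = 0.1208 m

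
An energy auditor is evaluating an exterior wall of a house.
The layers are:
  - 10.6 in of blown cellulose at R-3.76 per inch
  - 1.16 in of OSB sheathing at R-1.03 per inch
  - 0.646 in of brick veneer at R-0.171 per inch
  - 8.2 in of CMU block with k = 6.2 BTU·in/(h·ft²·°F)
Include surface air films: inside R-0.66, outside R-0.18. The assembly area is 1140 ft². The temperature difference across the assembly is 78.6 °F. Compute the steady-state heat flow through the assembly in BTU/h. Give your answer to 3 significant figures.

2070 BTU/h

10.6 × 3.76 = 39.86
1.16 × 1.03 = 1.195
0.646 × 0.171 = 0.1105
8.2/6.2 = 1.323
R_total = 0.66 + 39.86 + 1.195 + 0.1105 + 1.323 + 0.18 = 43.32 ft²·°F·h/BTU
Q = A·ΔT/R = 1140 × 78.6 / 43.32 = 2068 BTU/h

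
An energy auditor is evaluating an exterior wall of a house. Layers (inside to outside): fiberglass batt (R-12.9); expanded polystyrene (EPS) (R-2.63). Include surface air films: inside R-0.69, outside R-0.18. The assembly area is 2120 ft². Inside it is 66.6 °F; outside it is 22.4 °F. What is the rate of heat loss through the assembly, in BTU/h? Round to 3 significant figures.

R_total = 0.69 + 12.9 + 2.63 + 0.18 = 16.4 ft²·°F·h/BTU
Q = A·ΔT/R = 2120 × (66.6 − 22.4) / 16.4 = 5714 BTU/h

5710 BTU/h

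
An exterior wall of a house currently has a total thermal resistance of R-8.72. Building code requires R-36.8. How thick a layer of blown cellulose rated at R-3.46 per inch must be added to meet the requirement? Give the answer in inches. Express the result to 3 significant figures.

8.12 in

ΔR = 36.8 − 8.72 = 28.08 ft²·°F·h/BTU
L = ΔR / (R/in) = 28.08/3.46 = 8.116 in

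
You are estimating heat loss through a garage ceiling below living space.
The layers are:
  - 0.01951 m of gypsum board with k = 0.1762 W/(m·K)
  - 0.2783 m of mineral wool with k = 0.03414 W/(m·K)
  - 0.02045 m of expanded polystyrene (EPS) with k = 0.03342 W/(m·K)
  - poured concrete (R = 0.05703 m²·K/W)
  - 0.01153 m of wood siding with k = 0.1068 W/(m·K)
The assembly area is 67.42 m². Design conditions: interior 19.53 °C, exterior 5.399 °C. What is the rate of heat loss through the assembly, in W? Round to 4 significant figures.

0.01951/0.1762 = 0.11073
0.2783/0.03414 = 8.1517
0.02045/0.03342 = 0.61191
0.01153/0.1068 = 0.10796
R_total = 0.11073 + 8.1517 + 0.61191 + 0.05703 + 0.10796 = 9.0394 m²·K/W
Q = A·ΔT/R = 67.42 × (19.53 − 5.399) / 9.0394 = 105.4 W

105.4 W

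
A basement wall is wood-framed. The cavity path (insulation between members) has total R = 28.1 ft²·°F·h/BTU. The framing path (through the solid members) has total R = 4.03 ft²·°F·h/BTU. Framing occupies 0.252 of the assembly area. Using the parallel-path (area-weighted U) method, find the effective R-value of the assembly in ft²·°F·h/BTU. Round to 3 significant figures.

U_eff = 0.748/28.1 + 0.252/4.03 = 0.02662 + 0.06253 = 0.08915
R_eff = 1/U_eff = 11.22 ft²·°F·h/BTU

11.2 ft²·°F·h/BTU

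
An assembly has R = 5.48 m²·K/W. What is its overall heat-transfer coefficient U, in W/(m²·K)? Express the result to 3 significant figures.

0.182 W/(m²·K)

U = 1/R = 1/5.48 = 0.1825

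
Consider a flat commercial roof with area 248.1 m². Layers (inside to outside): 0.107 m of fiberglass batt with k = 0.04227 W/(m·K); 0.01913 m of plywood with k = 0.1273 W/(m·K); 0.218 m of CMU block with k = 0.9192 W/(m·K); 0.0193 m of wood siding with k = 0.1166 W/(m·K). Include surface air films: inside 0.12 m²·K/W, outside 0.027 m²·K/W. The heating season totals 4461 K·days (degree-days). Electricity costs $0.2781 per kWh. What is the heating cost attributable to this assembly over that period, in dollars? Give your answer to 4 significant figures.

2286 dollars

0.107/0.04227 = 2.5313
0.01913/0.1273 = 0.15027
0.218/0.9192 = 0.23716
0.0193/0.1166 = 0.16552
R_total = 0.12 + 2.5313 + 0.15027 + 0.23716 + 0.16552 + 0.027 = 3.2313 m²·K/W
E = A × HDD × 24 / R / 1000 = 248.1 × 4461 × 24 / 3.2313 / 1000 = 8220.4 kWh
Cost = 8220.4 × 0.2781 = $2286.1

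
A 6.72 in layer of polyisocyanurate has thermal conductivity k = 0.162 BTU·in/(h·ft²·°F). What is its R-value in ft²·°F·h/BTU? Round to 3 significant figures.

R = L/k = 6.72/0.162 = 41.48 ft²·°F·h/BTU

41.5 ft²·°F·h/BTU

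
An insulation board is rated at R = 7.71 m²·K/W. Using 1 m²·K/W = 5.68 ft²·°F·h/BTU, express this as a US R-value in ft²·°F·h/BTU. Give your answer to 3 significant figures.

R_US = 7.71 × 5.68 = 43.79

43.8 ft²·°F·h/BTU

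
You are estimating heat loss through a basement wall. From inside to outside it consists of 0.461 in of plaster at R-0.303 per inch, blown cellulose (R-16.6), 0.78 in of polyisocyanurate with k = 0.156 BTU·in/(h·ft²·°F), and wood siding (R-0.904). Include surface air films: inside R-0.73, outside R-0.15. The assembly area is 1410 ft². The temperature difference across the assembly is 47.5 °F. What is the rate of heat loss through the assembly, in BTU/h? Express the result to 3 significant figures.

2850 BTU/h

0.461 × 0.303 = 0.1397
0.78/0.156 = 5
R_total = 0.73 + 0.1397 + 16.6 + 5 + 0.904 + 0.15 = 23.52 ft²·°F·h/BTU
Q = A·ΔT/R = 1410 × 47.5 / 23.52 = 2847 BTU/h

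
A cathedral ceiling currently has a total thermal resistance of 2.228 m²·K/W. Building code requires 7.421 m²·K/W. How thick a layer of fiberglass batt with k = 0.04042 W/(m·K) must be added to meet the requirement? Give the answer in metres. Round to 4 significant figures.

ΔR = 7.421 − 2.228 = 5.193 m²·K/W
L = ΔR × k = 5.193 × 0.04042 = 0.2099 m

0.2099 m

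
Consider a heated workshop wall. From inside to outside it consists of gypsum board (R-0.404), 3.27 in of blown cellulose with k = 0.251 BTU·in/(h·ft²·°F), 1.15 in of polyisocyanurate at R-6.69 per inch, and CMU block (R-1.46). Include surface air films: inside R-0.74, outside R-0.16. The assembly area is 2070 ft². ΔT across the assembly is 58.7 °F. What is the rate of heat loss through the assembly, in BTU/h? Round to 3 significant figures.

5170 BTU/h

3.27/0.251 = 13.03
1.15 × 6.69 = 7.694
R_total = 0.74 + 0.404 + 13.03 + 7.694 + 1.46 + 0.16 = 23.49 ft²·°F·h/BTU
Q = A·ΔT/R = 2070 × 58.7 / 23.49 = 5174 BTU/h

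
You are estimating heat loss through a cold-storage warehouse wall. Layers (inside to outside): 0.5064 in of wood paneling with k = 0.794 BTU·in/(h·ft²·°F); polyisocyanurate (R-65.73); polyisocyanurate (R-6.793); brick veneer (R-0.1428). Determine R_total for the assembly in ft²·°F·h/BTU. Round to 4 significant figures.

0.5064/0.794 = 0.63778
R_total = 0.63778 + 65.73 + 6.793 + 0.1428 = 73.304 ft²·°F·h/BTU

73.30 ft²·°F·h/BTU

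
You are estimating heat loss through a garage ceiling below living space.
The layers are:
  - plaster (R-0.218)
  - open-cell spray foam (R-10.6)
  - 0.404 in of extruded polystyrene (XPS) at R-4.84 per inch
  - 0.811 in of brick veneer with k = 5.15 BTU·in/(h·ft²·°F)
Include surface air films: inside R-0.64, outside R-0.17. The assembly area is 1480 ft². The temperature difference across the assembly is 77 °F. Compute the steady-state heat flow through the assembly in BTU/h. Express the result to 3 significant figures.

0.404 × 4.84 = 1.955
0.811/5.15 = 0.1575
R_total = 0.64 + 0.218 + 10.6 + 1.955 + 0.1575 + 0.17 = 13.74 ft²·°F·h/BTU
Q = A·ΔT/R = 1480 × 77 / 13.74 = 8294 BTU/h

8290 BTU/h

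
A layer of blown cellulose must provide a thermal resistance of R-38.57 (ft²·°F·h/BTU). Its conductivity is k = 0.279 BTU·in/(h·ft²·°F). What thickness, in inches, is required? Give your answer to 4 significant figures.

L = R × k = 38.57 × 0.279 = 10.761 in

10.76 in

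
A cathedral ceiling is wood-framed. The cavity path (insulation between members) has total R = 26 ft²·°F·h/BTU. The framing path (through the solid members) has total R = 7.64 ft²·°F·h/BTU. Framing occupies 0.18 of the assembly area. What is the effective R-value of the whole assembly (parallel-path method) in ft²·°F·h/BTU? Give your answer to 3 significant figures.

U_eff = 0.82/26 + 0.18/7.64 = 0.03154 + 0.02356 = 0.0551
R_eff = 1/U_eff = 18.15 ft²·°F·h/BTU

18.1 ft²·°F·h/BTU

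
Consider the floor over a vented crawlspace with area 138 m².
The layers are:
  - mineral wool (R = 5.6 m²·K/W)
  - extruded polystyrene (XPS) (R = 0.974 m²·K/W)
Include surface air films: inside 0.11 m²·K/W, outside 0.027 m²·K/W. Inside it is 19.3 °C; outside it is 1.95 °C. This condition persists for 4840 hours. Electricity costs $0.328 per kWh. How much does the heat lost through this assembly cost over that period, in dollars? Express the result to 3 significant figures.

566 dollars

R_total = 0.11 + 5.6 + 0.974 + 0.027 = 6.711 m²·K/W
Q = 138 × (19.3 − 1.95) / 6.711 = 356.8 W
E = 356.8 W × 4840 h / 1000 = 1727 kWh
Cost = 1727 × 0.328 = $566.4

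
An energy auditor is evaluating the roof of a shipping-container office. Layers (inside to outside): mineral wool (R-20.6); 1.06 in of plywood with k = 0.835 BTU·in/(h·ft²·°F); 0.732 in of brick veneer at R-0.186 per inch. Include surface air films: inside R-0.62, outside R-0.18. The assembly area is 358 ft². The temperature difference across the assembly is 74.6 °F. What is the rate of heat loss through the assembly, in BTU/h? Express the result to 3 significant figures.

1.06/0.835 = 1.269
0.732 × 0.186 = 0.1362
R_total = 0.62 + 20.6 + 1.269 + 0.1362 + 0.18 = 22.81 ft²·°F·h/BTU
Q = A·ΔT/R = 358 × 74.6 / 22.81 = 1171 BTU/h

1170 BTU/h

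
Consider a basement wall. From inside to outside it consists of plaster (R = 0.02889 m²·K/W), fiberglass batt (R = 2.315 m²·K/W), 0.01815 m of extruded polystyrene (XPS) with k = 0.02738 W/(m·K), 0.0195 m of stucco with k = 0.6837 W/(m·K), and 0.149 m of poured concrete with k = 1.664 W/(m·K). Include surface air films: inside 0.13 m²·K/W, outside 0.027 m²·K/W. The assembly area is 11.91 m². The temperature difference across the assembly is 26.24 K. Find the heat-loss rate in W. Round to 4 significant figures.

0.01815/0.02738 = 0.66289
0.0195/0.6837 = 0.028521
0.149/1.664 = 0.089543
R_total = 0.13 + 0.02889 + 2.315 + 0.66289 + 0.028521 + 0.089543 + 0.027 = 3.2818 m²·K/W
Q = A·ΔT/R = 11.91 × 26.24 / 3.2818 = 95.226 W

95.23 W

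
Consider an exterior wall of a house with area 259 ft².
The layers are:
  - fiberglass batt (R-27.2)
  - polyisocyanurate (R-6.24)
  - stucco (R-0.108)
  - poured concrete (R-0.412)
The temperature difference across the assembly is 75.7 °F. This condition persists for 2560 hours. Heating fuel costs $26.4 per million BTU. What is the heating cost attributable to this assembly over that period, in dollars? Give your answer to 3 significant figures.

R_total = 27.2 + 6.24 + 0.108 + 0.412 = 33.96 ft²·°F·h/BTU
Q = 259 × 75.7 / 33.96 = 577.3 BTU/h
E = 577.3 × 2560 = 1478000 BTU
Cost = 1478000/10⁶ × 26.4 = $39.02

39.0 dollars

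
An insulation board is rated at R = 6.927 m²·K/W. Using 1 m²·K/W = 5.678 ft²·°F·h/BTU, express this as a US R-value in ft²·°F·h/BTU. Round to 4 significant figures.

39.33 ft²·°F·h/BTU

R_US = 6.927 × 5.678 = 39.332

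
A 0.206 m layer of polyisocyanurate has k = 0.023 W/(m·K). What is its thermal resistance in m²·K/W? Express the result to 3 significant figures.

R = L/k = 0.206/0.023 = 8.957 m²·K/W

8.96 m²·K/W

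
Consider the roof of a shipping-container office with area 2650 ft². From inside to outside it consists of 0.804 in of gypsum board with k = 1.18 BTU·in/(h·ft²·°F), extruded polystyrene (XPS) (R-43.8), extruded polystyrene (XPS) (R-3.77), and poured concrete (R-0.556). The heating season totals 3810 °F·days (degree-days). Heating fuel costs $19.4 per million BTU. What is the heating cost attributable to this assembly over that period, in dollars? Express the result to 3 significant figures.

96.3 dollars

0.804/1.18 = 0.6814
R_total = 0.6814 + 43.8 + 3.77 + 0.556 = 48.81 ft²·°F·h/BTU
E = A × HDD × 24 / R = 2650 × 3810 × 24 / 48.81 = 4965000 BTU
Cost = 4965000/10⁶ × 19.4 = $96.32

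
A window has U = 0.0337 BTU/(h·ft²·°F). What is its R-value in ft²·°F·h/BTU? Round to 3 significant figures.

29.7 ft²·°F·h/BTU

R = 1/U = 1/0.0337 = 29.67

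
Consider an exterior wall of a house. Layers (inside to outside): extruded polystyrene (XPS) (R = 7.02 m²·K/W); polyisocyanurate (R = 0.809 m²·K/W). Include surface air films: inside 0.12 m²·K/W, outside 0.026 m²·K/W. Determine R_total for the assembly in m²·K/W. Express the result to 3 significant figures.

R_total = 0.12 + 7.02 + 0.809 + 0.026 = 7.975 m²·K/W

7.97 m²·K/W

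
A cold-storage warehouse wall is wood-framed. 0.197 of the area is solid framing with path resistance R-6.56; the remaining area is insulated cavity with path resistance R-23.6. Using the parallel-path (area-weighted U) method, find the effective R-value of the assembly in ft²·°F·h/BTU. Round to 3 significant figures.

15.6 ft²·°F·h/BTU

U_eff = 0.803/23.6 + 0.197/6.56 = 0.03403 + 0.03003 = 0.06406
R_eff = 1/U_eff = 15.61 ft²·°F·h/BTU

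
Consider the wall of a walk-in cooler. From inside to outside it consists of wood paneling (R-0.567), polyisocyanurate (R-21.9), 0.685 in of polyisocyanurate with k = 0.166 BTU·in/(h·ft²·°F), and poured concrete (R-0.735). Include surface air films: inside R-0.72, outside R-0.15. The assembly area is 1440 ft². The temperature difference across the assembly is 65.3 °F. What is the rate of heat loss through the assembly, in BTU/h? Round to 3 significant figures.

0.685/0.166 = 4.127
R_total = 0.72 + 0.567 + 21.9 + 4.127 + 0.735 + 0.15 = 28.2 ft²·°F·h/BTU
Q = A·ΔT/R = 1440 × 65.3 / 28.2 = 3335 BTU/h

3330 BTU/h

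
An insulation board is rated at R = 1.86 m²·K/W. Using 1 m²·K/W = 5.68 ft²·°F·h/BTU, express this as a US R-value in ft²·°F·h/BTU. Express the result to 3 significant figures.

10.6 ft²·°F·h/BTU

R_US = 1.86 × 5.68 = 10.56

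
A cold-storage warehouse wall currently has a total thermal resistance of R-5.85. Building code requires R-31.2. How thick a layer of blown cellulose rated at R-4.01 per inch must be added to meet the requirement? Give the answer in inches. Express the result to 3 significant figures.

ΔR = 31.2 − 5.85 = 25.35 ft²·°F·h/BTU
L = ΔR / (R/in) = 25.35/4.01 = 6.322 in

6.32 in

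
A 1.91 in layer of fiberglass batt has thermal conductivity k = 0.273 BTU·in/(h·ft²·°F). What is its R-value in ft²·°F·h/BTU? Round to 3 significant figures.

R = L/k = 1.91/0.273 = 6.996 ft²·°F·h/BTU

7.00 ft²·°F·h/BTU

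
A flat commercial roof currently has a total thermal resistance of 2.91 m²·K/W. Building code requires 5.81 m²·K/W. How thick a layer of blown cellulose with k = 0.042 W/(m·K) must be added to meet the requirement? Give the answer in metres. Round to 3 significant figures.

0.122 m

ΔR = 5.81 − 2.91 = 2.9 m²·K/W
L = ΔR × k = 2.9 × 0.042 = 0.1218 m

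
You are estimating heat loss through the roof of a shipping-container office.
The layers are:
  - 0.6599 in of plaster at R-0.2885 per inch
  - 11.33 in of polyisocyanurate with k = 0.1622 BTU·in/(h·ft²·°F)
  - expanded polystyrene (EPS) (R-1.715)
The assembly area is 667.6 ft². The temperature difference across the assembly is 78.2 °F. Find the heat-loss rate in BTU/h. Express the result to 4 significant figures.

727.5 BTU/h

0.6599 × 0.2885 = 0.19038
11.33/0.1622 = 69.852
R_total = 0.19038 + 69.852 + 1.715 = 71.757 ft²·°F·h/BTU
Q = A·ΔT/R = 667.6 × 78.2 / 71.757 = 727.54 BTU/h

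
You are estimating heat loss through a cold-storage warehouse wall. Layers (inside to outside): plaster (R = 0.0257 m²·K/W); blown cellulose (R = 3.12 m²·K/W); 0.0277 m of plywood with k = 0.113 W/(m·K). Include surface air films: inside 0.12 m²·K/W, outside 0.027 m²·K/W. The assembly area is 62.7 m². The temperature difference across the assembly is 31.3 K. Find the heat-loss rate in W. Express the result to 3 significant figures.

0.0277/0.113 = 0.2451
R_total = 0.12 + 0.0257 + 3.12 + 0.2451 + 0.027 = 3.538 m²·K/W
Q = A·ΔT/R = 62.7 × 31.3 / 3.538 = 554.7 W

555 W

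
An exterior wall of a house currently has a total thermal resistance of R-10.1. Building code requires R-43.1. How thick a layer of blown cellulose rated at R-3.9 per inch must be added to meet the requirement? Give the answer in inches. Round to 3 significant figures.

8.46 in

ΔR = 43.1 − 10.1 = 33 ft²·°F·h/BTU
L = ΔR / (R/in) = 33/3.9 = 8.462 in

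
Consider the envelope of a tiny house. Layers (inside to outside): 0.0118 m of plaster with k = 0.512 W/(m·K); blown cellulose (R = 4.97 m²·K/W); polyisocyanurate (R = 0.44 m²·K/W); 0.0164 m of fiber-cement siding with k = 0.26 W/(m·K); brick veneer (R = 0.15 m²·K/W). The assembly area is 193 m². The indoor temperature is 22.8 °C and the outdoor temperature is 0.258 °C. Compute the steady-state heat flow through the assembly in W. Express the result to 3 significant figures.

771 W

0.0118/0.512 = 0.02305
0.0164/0.26 = 0.06308
R_total = 0.02305 + 4.97 + 0.44 + 0.06308 + 0.15 = 5.646 m²·K/W
Q = A·ΔT/R = 193 × (22.8 − 0.258) / 5.646 = 770.5 W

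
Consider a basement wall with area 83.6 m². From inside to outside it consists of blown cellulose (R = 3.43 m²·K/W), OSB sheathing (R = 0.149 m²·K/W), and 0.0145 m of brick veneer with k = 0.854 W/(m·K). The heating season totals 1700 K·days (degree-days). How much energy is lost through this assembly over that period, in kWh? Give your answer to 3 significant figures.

0.0145/0.854 = 0.01698
R_total = 3.43 + 0.149 + 0.01698 = 3.596 m²·K/W
E = A × HDD × 24 / R / 1000 = 83.6 × 1700 × 24 / 3.596 / 1000 = 948.5 kWh

949 kWh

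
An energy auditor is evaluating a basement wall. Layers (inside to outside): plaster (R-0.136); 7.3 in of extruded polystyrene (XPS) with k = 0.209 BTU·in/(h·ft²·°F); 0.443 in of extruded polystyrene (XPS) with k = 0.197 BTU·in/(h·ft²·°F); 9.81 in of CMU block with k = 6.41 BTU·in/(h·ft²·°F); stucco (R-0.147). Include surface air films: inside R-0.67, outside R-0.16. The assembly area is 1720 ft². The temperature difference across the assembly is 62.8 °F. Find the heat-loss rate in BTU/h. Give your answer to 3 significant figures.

7.3/0.209 = 34.93
0.443/0.197 = 2.249
9.81/6.41 = 1.53
R_total = 0.67 + 0.136 + 34.93 + 2.249 + 1.53 + 0.147 + 0.16 = 39.82 ft²·°F·h/BTU
Q = A·ΔT/R = 1720 × 62.8 / 39.82 = 2713 BTU/h

2710 BTU/h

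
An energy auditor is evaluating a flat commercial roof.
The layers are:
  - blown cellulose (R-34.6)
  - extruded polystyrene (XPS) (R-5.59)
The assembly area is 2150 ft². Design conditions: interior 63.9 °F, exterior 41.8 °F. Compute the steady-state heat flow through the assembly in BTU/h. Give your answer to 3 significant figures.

1180 BTU/h

R_total = 34.6 + 5.59 = 40.19 ft²·°F·h/BTU
Q = A·ΔT/R = 2150 × (63.9 − 41.8) / 40.19 = 1182 BTU/h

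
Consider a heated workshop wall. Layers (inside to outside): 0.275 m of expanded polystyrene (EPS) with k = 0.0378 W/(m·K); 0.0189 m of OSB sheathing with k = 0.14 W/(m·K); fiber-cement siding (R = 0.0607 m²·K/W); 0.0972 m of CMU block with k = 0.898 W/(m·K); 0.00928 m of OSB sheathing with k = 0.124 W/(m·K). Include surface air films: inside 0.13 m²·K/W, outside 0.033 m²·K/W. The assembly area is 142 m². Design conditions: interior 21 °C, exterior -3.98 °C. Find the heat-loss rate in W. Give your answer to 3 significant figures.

454 W

0.275/0.0378 = 7.275
0.0189/0.14 = 0.135
0.0972/0.898 = 0.1082
0.00928/0.124 = 0.07484
R_total = 0.13 + 7.275 + 0.135 + 0.0607 + 0.1082 + 0.07484 + 0.033 = 7.817 m²·K/W
Q = A·ΔT/R = 142 × (21 − (-3.98)) / 7.817 = 453.8 W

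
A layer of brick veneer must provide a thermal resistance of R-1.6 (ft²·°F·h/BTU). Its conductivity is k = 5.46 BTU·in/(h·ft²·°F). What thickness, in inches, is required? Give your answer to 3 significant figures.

L = R × k = 1.6 × 5.46 = 8.736 in

8.74 in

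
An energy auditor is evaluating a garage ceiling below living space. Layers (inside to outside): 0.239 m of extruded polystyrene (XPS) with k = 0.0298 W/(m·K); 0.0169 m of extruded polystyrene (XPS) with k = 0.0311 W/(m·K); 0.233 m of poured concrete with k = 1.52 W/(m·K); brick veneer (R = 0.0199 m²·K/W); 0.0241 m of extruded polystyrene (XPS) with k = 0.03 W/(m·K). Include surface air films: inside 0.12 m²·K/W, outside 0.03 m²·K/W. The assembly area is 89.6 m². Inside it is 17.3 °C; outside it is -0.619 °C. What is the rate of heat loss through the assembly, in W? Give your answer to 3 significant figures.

166 W

0.239/0.0298 = 8.02
0.0169/0.0311 = 0.5434
0.233/1.52 = 0.1533
0.0241/0.03 = 0.8033
R_total = 0.12 + 8.02 + 0.5434 + 0.1533 + 0.0199 + 0.8033 + 0.03 = 9.69 m²·K/W
Q = A·ΔT/R = 89.6 × (17.3 − (-0.619)) / 9.69 = 165.7 W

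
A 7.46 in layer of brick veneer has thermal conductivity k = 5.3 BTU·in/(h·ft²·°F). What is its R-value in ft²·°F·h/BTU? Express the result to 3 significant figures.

1.41 ft²·°F·h/BTU

R = L/k = 7.46/5.3 = 1.408 ft²·°F·h/BTU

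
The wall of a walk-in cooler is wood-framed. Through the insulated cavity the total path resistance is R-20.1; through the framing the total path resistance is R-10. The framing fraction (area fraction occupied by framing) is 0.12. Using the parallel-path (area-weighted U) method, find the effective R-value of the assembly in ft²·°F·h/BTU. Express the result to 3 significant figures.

U_eff = 0.88/20.1 + 0.12/10 = 0.04378 + 0.012 = 0.05578
R_eff = 1/U_eff = 17.93 ft²·°F·h/BTU

17.9 ft²·°F·h/BTU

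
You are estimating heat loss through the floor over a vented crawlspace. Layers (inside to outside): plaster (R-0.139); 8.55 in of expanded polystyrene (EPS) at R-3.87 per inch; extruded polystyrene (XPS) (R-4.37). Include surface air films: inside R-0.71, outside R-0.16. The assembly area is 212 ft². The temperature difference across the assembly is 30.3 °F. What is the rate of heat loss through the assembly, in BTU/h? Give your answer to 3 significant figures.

167 BTU/h

8.55 × 3.87 = 33.09
R_total = 0.71 + 0.139 + 33.09 + 4.37 + 0.16 = 38.47 ft²·°F·h/BTU
Q = A·ΔT/R = 212 × 30.3 / 38.47 = 167 BTU/h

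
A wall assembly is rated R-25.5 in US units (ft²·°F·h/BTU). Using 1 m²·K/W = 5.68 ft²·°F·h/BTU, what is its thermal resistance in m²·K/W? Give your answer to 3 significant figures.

4.49 m²·K/W

R_SI = 25.5/5.68 = 4.489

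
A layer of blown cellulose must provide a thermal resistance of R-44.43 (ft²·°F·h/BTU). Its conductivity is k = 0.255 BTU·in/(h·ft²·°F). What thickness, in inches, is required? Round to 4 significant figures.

11.33 in

L = R × k = 44.43 × 0.255 = 11.33 in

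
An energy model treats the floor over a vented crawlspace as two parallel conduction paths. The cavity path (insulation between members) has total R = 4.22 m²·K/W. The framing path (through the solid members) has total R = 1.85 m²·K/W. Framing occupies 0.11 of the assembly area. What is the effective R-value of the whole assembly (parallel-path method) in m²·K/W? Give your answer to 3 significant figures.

3.70 m²·K/W

U_eff = 0.89/4.22 + 0.11/1.85 = 0.2109 + 0.05946 = 0.2704
R_eff = 1/U_eff = 3.699 m²·K/W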